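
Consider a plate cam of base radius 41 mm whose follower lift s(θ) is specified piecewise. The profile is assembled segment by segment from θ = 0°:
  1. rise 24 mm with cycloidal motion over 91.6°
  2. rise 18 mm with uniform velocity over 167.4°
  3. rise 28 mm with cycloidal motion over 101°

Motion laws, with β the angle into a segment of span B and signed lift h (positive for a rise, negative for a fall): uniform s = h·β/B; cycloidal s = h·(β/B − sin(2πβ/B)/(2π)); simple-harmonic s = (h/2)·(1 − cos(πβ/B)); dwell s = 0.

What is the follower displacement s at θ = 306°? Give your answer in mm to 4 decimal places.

seg 1 [0°–91.6°] cycloidal, h=24: full span → s += 24 → s = 24.0000
seg 2 [91.6°–259°] uniform, h=18: full span → s += 18 → s = 42.0000
seg 3 [259°–360°] cycloidal, h=28: θ=306° here. β=47, B=101. 28·(0.4653 − sin(2π·0.4653)/(2π)) = 12.0671 → s = 54.0671

54.0671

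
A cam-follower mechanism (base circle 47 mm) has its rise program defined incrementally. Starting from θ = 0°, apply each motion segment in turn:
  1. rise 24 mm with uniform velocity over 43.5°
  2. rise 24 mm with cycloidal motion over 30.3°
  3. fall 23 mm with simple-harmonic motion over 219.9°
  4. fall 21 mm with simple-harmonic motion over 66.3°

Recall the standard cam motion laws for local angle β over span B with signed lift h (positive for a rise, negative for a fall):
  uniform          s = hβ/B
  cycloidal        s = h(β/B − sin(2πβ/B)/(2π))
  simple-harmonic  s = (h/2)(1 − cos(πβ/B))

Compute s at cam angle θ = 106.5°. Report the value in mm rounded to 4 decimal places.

seg 1 [0°–43.5°] uniform, h=24: full span → s += 24 → s = 24.0000
seg 2 [43.5°–73.8°] cycloidal, h=24: full span → s += 24 → s = 48.0000
seg 3 [73.8°–293.7°] simple-harmonic, h=-23: θ=106.5° here. β=32.7, B=219.9. -23/2·(1 − cos(π·0.1487)) = -1.2323 → s = 46.7677

46.7677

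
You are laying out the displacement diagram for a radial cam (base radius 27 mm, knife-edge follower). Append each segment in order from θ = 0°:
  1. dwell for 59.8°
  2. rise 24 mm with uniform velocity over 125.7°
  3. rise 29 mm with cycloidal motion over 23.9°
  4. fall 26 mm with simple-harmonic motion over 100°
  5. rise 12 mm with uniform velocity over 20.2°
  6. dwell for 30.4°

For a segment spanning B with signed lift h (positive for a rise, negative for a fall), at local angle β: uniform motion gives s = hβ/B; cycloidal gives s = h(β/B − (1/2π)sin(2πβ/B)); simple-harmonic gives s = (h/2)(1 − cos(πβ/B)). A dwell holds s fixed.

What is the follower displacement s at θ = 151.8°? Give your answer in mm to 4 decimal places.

seg 1 [0°–59.8°] dwell: s stays 0.0000
seg 2 [59.8°–185.5°] uniform, h=24: θ=151.8° here. β=92, B=125.7. 24·92/125.7 = 17.5656 → s = 17.5656

17.5656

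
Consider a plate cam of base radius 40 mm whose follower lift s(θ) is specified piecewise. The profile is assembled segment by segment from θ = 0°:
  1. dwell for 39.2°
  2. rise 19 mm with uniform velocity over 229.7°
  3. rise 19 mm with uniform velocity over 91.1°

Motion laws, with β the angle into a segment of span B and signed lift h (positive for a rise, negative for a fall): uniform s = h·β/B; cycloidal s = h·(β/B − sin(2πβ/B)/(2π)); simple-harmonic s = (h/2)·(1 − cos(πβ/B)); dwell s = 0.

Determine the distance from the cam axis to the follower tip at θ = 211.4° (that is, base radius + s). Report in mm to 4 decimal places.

seg 1 [0°–39.2°] dwell: s stays 0.0000
seg 2 [39.2°–268.9°] uniform, h=19: θ=211.4° here. β=172.2, B=229.7. 19·172.2/229.7 = 14.2438 → s = 14.2438
radial distance = base radius + s = 40 + 14.2438 = 54.2438

54.2438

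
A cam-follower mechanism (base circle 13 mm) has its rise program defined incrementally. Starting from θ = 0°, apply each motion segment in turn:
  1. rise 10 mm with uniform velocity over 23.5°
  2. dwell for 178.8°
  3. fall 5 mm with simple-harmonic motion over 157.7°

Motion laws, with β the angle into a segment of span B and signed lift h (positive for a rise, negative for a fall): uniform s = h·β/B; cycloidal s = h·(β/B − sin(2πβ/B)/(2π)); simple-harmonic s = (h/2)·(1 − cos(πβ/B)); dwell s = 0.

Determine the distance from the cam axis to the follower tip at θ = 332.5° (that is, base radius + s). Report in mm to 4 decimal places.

seg 1 [0°–23.5°] uniform, h=10: full span → s += 10 → s = 10.0000
seg 2 [23.5°–202.3°] dwell: s stays 10.0000
seg 3 [202.3°–360°] simple-harmonic, h=-5: θ=332.5° here. β=130.2, B=157.7. -5/2·(1 − cos(π·0.8256)) = -4.6341 → s = 5.3659
radial distance = base radius + s = 13 + 5.3659 = 18.3659

18.3659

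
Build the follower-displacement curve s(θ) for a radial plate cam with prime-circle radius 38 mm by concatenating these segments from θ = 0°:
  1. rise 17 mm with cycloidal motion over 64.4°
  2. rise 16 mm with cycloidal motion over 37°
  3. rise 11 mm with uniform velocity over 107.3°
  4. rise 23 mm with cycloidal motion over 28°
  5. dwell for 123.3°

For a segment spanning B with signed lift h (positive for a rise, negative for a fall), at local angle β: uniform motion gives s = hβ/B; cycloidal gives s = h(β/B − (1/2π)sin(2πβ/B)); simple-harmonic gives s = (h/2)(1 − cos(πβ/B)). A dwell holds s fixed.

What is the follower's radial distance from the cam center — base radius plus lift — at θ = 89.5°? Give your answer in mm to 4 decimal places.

seg 1 [0°–64.4°] cycloidal, h=17: full span → s += 17 → s = 17.0000
seg 2 [64.4°–101.4°] cycloidal, h=16: θ=89.5° here. β=25.1, B=37. 16·(0.6784 − sin(2π·0.6784)/(2π)) = 13.1470 → s = 30.1470
radial distance = base radius + s = 38 + 30.1470 = 68.1470

68.1470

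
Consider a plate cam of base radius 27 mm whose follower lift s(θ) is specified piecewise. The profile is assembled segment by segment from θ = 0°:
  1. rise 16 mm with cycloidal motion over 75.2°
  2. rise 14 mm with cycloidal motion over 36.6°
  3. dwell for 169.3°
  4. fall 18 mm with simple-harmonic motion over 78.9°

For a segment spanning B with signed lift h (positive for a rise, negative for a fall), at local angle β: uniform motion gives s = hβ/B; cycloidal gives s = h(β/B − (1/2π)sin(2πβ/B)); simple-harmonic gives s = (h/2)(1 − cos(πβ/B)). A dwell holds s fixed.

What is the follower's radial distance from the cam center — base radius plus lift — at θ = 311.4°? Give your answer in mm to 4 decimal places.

seg 1 [0°–75.2°] cycloidal, h=16: full span → s += 16 → s = 16.0000
seg 2 [75.2°–111.8°] cycloidal, h=14: full span → s += 14 → s = 30.0000
seg 3 [111.8°–281.1°] dwell: s stays 30.0000
seg 4 [281.1°–360°] simple-harmonic, h=-18: θ=311.4° here. β=30.3, B=78.9. -18/2·(1 − cos(π·0.3840)) = -5.7931 → s = 24.2069
radial distance = base radius + s = 27 + 24.2069 = 51.2069

51.2069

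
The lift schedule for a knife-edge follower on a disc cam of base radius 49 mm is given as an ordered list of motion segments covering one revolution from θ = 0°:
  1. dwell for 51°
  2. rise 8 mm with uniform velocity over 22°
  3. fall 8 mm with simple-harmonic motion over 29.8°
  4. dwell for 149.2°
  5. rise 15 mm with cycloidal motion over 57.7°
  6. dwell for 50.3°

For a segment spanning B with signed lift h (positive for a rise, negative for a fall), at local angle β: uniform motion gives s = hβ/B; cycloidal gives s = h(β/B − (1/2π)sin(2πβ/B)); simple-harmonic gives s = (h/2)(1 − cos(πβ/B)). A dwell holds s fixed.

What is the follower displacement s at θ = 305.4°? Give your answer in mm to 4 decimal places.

seg 1 [0°–51°] dwell: s stays 0.0000
seg 2 [51°–73°] uniform, h=8: full span → s += 8 → s = 8.0000
seg 3 [73°–102.8°] simple-harmonic, h=-8: full span → s += -8 → s = 0.0000
seg 4 [102.8°–252°] dwell: s stays 0.0000
seg 5 [252°–309.7°] cycloidal, h=15: θ=305.4° here. β=53.4, B=57.7. 15·(0.9255 − sin(2π·0.9255)/(2π)) = 14.9596 → s = 14.9596

14.9596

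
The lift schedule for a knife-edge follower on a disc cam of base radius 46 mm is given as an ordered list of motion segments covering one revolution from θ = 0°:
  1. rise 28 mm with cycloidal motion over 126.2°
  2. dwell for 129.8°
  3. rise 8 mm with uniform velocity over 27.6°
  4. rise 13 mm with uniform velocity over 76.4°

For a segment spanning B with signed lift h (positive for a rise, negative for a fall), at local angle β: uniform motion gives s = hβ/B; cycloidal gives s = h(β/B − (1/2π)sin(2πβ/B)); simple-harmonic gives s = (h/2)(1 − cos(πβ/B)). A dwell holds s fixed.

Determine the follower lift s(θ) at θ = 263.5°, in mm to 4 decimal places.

seg 1 [0°–126.2°] cycloidal, h=28: full span → s += 28 → s = 28.0000
seg 2 [126.2°–256°] dwell: s stays 28.0000
seg 3 [256°–283.6°] uniform, h=8: θ=263.5° here. β=7.5, B=27.6. 8·7.5/27.6 = 2.1739 → s = 30.1739

30.1739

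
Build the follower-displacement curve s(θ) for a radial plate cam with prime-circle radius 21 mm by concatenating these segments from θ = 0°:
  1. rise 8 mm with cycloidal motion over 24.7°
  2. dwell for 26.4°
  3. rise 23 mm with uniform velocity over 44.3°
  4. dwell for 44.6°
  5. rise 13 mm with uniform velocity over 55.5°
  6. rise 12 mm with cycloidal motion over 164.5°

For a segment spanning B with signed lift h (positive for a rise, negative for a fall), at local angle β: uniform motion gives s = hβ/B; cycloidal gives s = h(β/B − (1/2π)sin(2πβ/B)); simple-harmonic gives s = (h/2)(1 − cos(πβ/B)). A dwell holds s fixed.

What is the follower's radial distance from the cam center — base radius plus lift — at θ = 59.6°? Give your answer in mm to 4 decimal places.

seg 1 [0°–24.7°] cycloidal, h=8: full span → s += 8 → s = 8.0000
seg 2 [24.7°–51.1°] dwell: s stays 8.0000
seg 3 [51.1°–95.4°] uniform, h=23: θ=59.6° here. β=8.5, B=44.3. 23·8.5/44.3 = 4.4131 → s = 12.4131
radial distance = base radius + s = 21 + 12.4131 = 33.4131

33.4131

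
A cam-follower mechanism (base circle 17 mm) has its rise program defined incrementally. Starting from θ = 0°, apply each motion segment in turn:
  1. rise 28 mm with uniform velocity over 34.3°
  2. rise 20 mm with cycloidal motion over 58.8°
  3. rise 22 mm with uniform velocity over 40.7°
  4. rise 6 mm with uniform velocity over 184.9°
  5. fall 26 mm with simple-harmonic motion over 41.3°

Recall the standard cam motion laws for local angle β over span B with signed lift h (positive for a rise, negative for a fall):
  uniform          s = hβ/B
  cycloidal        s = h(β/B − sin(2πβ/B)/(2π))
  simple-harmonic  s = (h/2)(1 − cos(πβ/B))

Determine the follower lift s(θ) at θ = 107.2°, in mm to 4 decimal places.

seg 1 [0°–34.3°] uniform, h=28: full span → s += 28 → s = 28.0000
seg 2 [34.3°–93.1°] cycloidal, h=20: full span → s += 20 → s = 48.0000
seg 3 [93.1°–133.8°] uniform, h=22: θ=107.2° here. β=14.1, B=40.7. 22·14.1/40.7 = 7.6216 → s = 55.6216

55.6216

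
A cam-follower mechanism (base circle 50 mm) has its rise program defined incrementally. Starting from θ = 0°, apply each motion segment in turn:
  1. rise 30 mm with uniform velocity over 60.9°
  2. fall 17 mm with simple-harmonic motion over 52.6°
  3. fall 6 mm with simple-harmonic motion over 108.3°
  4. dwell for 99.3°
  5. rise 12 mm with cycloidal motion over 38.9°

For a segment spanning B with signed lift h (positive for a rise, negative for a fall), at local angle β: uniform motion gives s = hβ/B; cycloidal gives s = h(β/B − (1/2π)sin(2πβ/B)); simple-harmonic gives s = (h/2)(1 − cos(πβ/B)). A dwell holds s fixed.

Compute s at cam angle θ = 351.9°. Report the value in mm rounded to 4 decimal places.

seg 1 [0°–60.9°] uniform, h=30: full span → s += 30 → s = 30.0000
seg 2 [60.9°–113.5°] simple-harmonic, h=-17: full span → s += -17 → s = 13.0000
seg 3 [113.5°–221.8°] simple-harmonic, h=-6: full span → s += -6 → s = 7.0000
seg 4 [221.8°–321.1°] dwell: s stays 7.0000
seg 5 [321.1°–360°] cycloidal, h=12: θ=351.9° here. β=30.8, B=38.9. 12·(0.7918 − sin(2π·0.7918)/(2π)) = 11.3457 → s = 18.3457

18.3457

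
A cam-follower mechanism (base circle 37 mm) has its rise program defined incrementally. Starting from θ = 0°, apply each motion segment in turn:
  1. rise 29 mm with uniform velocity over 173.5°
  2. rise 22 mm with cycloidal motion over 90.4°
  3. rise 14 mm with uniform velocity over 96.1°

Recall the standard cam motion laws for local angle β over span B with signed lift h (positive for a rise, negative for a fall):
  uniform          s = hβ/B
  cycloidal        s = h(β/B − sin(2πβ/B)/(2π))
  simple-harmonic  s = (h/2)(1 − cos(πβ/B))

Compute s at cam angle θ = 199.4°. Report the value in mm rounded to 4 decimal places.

seg 1 [0°–173.5°] uniform, h=29: full span → s += 29 → s = 29.0000
seg 2 [173.5°–263.9°] cycloidal, h=22: θ=199.4° here. β=25.9, B=90.4. 22·(0.2865 − sin(2π·0.2865)/(2π)) = 2.8934 → s = 31.8934

31.8934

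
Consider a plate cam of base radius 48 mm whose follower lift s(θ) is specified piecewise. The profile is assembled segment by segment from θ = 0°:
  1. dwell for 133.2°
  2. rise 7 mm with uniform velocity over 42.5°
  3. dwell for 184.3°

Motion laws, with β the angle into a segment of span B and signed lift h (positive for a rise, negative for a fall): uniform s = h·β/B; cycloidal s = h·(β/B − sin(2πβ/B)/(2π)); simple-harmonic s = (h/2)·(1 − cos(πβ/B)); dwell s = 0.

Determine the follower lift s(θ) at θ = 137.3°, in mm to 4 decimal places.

seg 1 [0°–133.2°] dwell: s stays 0.0000
seg 2 [133.2°–175.7°] uniform, h=7: θ=137.3° here. β=4.1, B=42.5. 7·4.1/42.5 = 0.6753 → s = 0.6753

0.6753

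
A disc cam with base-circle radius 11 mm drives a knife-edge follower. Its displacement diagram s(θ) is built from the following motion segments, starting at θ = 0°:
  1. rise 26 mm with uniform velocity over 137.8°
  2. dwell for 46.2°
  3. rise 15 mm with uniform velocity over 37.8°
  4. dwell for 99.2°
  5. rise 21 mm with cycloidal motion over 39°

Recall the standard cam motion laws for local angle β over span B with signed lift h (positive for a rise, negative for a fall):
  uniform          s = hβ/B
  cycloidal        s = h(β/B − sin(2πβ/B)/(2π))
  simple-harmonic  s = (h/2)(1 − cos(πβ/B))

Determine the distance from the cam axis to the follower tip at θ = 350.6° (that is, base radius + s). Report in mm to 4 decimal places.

seg 1 [0°–137.8°] uniform, h=26: full span → s += 26 → s = 26.0000
seg 2 [137.8°–184°] dwell: s stays 26.0000
seg 3 [184°–221.8°] uniform, h=15: full span → s += 15 → s = 41.0000
seg 4 [221.8°–321°] dwell: s stays 41.0000
seg 5 [321°–360°] cycloidal, h=21: θ=350.6° here. β=29.6, B=39. 21·(0.7590 − sin(2π·0.7590)/(2π)) = 19.2754 → s = 60.2754
radial distance = base radius + s = 11 + 60.2754 = 71.2754

71.2754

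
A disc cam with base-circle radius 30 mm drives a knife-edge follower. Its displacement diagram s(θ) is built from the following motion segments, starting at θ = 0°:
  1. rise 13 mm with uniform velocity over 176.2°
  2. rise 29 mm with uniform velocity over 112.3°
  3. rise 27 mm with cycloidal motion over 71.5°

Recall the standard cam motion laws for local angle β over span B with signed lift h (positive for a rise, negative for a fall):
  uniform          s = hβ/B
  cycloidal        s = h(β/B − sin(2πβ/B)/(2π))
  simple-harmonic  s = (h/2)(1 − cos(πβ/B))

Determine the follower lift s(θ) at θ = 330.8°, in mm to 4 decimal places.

seg 1 [0°–176.2°] uniform, h=13: full span → s += 13 → s = 13.0000
seg 2 [176.2°–288.5°] uniform, h=29: full span → s += 29 → s = 42.0000
seg 3 [288.5°–360°] cycloidal, h=27: θ=330.8° here. β=42.3, B=71.5. 27·(0.5916 − sin(2π·0.5916)/(2π)) = 18.3125 → s = 60.3125

60.3125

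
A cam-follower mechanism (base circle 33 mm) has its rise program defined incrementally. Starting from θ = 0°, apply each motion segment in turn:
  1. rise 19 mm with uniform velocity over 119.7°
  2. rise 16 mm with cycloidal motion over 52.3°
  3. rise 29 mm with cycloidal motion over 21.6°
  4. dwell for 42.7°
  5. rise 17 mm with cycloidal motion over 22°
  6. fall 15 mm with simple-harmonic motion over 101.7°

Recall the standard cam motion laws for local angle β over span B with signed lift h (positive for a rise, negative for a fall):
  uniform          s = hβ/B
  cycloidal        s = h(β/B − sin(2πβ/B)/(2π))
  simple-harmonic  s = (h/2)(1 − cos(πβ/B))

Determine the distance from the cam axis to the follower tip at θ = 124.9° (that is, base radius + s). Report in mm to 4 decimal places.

seg 1 [0°–119.7°] uniform, h=19: full span → s += 19 → s = 19.0000
seg 2 [119.7°–172°] cycloidal, h=16: θ=124.9° here. β=5.2, B=52.3. 16·(0.0994 − sin(2π·0.0994)/(2π)) = 0.1015 → s = 19.1015
radial distance = base radius + s = 33 + 19.1015 = 52.1015

52.1015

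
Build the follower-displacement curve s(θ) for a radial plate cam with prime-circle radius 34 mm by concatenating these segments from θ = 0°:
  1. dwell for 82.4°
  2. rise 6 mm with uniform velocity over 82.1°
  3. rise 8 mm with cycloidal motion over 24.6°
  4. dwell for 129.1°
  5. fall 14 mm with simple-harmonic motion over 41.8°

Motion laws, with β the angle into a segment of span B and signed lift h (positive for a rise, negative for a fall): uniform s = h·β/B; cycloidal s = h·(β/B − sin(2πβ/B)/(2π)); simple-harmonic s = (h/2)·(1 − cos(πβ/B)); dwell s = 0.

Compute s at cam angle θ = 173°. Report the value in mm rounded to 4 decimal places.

seg 1 [0°–82.4°] dwell: s stays 0.0000
seg 2 [82.4°–164.5°] uniform, h=6: full span → s += 6 → s = 6.0000
seg 3 [164.5°–189.1°] cycloidal, h=8: θ=173° here. β=8.5, B=24.6. 8·(0.3455 − sin(2π·0.3455)/(2π)) = 1.7135 → s = 7.7135

7.7135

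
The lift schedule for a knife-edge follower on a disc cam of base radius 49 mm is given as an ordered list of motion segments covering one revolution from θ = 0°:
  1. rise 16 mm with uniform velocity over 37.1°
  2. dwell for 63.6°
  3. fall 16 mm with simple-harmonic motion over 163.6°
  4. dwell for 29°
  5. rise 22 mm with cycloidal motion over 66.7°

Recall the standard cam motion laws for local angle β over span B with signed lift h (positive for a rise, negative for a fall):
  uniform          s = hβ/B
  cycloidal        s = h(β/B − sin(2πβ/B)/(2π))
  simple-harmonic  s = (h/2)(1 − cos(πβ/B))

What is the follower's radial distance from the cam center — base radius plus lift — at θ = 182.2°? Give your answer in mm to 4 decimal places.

seg 1 [0°–37.1°] uniform, h=16: full span → s += 16 → s = 16.0000
seg 2 [37.1°–100.7°] dwell: s stays 16.0000
seg 3 [100.7°–264.3°] simple-harmonic, h=-16: θ=182.2° here. β=81.5, B=163.6. -16/2·(1 − cos(π·0.4982)) = -7.9539 → s = 8.0461
radial distance = base radius + s = 49 + 8.0461 = 57.0461

57.0461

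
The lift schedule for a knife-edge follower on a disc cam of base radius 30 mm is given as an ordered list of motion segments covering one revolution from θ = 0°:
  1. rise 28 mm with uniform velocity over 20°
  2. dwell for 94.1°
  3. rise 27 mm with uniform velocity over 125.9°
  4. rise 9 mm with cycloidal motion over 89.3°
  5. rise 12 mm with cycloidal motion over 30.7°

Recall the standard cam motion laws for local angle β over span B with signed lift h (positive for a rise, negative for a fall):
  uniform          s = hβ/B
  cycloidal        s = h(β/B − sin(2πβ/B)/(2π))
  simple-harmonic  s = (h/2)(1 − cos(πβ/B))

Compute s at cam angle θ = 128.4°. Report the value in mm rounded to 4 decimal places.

seg 1 [0°–20°] uniform, h=28: full span → s += 28 → s = 28.0000
seg 2 [20°–114.1°] dwell: s stays 28.0000
seg 3 [114.1°–240°] uniform, h=27: θ=128.4° here. β=14.3, B=125.9. 27·14.3/125.9 = 3.0667 → s = 31.0667

31.0667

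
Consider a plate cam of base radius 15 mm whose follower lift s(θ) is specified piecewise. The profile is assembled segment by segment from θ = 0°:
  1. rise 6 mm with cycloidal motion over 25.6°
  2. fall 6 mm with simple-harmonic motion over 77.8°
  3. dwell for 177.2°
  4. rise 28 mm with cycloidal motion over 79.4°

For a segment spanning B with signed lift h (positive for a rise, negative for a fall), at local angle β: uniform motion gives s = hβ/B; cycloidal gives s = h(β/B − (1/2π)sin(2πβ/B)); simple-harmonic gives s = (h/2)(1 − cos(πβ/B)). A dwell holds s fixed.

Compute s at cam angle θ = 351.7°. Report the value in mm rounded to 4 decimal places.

seg 1 [0°–25.6°] cycloidal, h=6: full span → s += 6 → s = 6.0000
seg 2 [25.6°–103.4°] simple-harmonic, h=-6: full span → s += -6 → s = 0.0000
seg 3 [103.4°–280.6°] dwell: s stays 0.0000
seg 4 [280.6°–360°] cycloidal, h=28: θ=351.7° here. β=71.1, B=79.4. 28·(0.8955 − sin(2π·0.8955)/(2π)) = 27.7940 → s = 27.7940

27.7940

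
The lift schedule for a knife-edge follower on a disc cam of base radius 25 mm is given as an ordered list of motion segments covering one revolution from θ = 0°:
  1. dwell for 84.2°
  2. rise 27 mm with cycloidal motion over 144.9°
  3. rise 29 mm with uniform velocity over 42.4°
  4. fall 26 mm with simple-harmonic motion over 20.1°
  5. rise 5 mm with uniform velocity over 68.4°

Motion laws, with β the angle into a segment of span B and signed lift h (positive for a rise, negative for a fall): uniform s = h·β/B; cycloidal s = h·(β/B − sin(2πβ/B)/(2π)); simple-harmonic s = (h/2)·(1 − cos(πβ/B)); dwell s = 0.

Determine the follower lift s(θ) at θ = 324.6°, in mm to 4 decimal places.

seg 1 [0°–84.2°] dwell: s stays 0.0000
seg 2 [84.2°–229.1°] cycloidal, h=27: full span → s += 27 → s = 27.0000
seg 3 [229.1°–271.5°] uniform, h=29: full span → s += 29 → s = 56.0000
seg 4 [271.5°–291.6°] simple-harmonic, h=-26: full span → s += -26 → s = 30.0000
seg 5 [291.6°–360°] uniform, h=5: θ=324.6° here. β=33, B=68.4. 5·33/68.4 = 2.4123 → s = 32.4123

32.4123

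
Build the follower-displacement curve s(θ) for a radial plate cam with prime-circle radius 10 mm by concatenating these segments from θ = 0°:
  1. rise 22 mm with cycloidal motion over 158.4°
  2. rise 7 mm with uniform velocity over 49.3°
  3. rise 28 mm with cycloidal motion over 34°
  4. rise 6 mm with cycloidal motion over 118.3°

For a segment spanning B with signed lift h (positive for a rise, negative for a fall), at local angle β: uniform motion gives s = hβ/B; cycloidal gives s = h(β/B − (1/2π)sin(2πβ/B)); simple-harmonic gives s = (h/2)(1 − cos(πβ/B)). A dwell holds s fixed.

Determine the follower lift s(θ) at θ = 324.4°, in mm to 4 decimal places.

seg 1 [0°–158.4°] cycloidal, h=22: full span → s += 22 → s = 22.0000
seg 2 [158.4°–207.7°] uniform, h=7: full span → s += 7 → s = 29.0000
seg 3 [207.7°–241.7°] cycloidal, h=28: full span → s += 28 → s = 57.0000
seg 4 [241.7°–360°] cycloidal, h=6: θ=324.4° here. β=82.7, B=118.3. 6·(0.6991 − sin(2π·0.6991)/(2π)) = 5.1009 → s = 62.1009

62.1009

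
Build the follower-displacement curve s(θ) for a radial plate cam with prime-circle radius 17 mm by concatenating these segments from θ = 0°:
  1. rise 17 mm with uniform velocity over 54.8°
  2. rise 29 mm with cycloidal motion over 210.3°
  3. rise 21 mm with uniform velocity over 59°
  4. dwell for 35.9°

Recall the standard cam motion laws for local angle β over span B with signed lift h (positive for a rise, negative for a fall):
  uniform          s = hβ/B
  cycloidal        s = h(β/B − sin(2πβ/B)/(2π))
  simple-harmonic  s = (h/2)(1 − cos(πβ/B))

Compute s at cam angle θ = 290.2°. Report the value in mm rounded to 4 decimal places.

seg 1 [0°–54.8°] uniform, h=17: full span → s += 17 → s = 17.0000
seg 2 [54.8°–265.1°] cycloidal, h=29: full span → s += 29 → s = 46.0000
seg 3 [265.1°–324.1°] uniform, h=21: θ=290.2° here. β=25.1, B=59. 21·25.1/59 = 8.9339 → s = 54.9339

54.9339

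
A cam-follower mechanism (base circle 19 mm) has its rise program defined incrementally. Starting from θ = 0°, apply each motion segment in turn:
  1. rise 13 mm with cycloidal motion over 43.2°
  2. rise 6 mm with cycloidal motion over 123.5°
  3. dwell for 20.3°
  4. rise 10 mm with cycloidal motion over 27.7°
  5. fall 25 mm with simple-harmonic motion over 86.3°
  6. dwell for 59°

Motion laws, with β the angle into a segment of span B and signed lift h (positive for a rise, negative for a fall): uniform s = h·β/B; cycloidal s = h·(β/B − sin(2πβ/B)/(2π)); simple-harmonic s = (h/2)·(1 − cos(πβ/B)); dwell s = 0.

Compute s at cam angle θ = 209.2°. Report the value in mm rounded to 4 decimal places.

seg 1 [0°–43.2°] cycloidal, h=13: full span → s += 13 → s = 13.0000
seg 2 [43.2°–166.7°] cycloidal, h=6: full span → s += 6 → s = 19.0000
seg 3 [166.7°–187°] dwell: s stays 19.0000
seg 4 [187°–214.7°] cycloidal, h=10: θ=209.2° here. β=22.2, B=27.7. 10·(0.8014 − sin(2π·0.8014)/(2π)) = 9.5236 → s = 28.5236

28.5236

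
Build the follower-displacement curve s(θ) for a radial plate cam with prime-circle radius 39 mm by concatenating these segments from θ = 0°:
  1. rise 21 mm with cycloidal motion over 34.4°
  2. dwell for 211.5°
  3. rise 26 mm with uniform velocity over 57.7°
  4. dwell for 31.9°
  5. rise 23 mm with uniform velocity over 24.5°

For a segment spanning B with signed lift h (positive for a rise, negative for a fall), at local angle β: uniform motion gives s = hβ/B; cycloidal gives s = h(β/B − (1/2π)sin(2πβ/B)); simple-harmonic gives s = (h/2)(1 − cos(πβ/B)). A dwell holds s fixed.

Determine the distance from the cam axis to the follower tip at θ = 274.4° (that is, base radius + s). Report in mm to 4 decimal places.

seg 1 [0°–34.4°] cycloidal, h=21: full span → s += 21 → s = 21.0000
seg 2 [34.4°–245.9°] dwell: s stays 21.0000
seg 3 [245.9°–303.6°] uniform, h=26: θ=274.4° here. β=28.5, B=57.7. 26·28.5/57.7 = 12.8423 → s = 33.8423
radial distance = base radius + s = 39 + 33.8423 = 72.8423

72.8423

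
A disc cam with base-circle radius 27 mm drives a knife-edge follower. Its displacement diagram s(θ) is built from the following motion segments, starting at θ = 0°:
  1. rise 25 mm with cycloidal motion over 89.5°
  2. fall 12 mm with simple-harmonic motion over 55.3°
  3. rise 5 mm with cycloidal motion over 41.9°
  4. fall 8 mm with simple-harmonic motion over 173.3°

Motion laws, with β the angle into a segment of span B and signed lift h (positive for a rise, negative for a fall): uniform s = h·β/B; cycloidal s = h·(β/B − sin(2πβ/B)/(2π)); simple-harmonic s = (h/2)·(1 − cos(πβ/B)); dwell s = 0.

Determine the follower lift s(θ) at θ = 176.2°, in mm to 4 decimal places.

seg 1 [0°–89.5°] cycloidal, h=25: full span → s += 25 → s = 25.0000
seg 2 [89.5°–144.8°] simple-harmonic, h=-12: full span → s += -12 → s = 13.0000
seg 3 [144.8°–186.7°] cycloidal, h=5: θ=176.2° here. β=31.4, B=41.9. 5·(0.7494 − sin(2π·0.7494)/(2π)) = 4.5428 → s = 17.5428

17.5428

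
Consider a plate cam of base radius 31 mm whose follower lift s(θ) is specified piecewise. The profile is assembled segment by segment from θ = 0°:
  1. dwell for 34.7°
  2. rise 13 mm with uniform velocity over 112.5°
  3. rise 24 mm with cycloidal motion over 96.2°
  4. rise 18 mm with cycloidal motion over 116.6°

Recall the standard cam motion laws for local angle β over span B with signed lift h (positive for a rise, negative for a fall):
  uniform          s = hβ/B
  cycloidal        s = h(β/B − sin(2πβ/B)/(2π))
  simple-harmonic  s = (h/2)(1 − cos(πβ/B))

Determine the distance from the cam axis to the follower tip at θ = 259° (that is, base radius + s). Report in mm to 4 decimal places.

seg 1 [0°–34.7°] dwell: s stays 0.0000
seg 2 [34.7°–147.2°] uniform, h=13: full span → s += 13 → s = 13.0000
seg 3 [147.2°–243.4°] cycloidal, h=24: full span → s += 24 → s = 37.0000
seg 4 [243.4°–360°] cycloidal, h=18: θ=259° here. β=15.6, B=116.6. 18·(0.1338 − sin(2π·0.1338)/(2π)) = 0.2738 → s = 37.2738
radial distance = base radius + s = 31 + 37.2738 = 68.2738

68.2738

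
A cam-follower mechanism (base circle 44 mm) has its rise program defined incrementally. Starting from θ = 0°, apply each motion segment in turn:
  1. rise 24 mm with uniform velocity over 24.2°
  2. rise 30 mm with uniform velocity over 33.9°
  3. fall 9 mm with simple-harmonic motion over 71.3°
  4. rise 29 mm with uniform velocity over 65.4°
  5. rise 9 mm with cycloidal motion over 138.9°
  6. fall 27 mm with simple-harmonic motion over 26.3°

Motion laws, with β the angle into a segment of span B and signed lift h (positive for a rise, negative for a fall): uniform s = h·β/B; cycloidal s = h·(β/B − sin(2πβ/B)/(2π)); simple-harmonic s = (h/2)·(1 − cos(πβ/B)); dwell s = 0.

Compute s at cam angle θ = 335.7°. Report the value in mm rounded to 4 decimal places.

seg 1 [0°–24.2°] uniform, h=24: full span → s += 24 → s = 24.0000
seg 2 [24.2°–58.1°] uniform, h=30: full span → s += 30 → s = 54.0000
seg 3 [58.1°–129.4°] simple-harmonic, h=-9: full span → s += -9 → s = 45.0000
seg 4 [129.4°–194.8°] uniform, h=29: full span → s += 29 → s = 74.0000
seg 5 [194.8°–333.7°] cycloidal, h=9: full span → s += 9 → s = 83.0000
seg 6 [333.7°–360°] simple-harmonic, h=-27: θ=335.7° here. β=2, B=26.3. -27/2·(1 − cos(π·0.0760)) = -0.3834 → s = 82.6166

82.6166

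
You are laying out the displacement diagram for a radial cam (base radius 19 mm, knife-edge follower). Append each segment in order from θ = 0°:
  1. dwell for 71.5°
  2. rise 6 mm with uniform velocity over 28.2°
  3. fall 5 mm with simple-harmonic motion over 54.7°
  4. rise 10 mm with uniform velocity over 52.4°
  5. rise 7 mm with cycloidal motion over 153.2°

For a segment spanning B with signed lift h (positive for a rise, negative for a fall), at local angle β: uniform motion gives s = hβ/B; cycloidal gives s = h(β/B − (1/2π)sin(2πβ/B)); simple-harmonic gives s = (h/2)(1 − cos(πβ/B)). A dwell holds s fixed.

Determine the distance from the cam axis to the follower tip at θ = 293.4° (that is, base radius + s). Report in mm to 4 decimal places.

seg 1 [0°–71.5°] dwell: s stays 0.0000
seg 2 [71.5°–99.7°] uniform, h=6: full span → s += 6 → s = 6.0000
seg 3 [99.7°–154.4°] simple-harmonic, h=-5: full span → s += -5 → s = 1.0000
seg 4 [154.4°–206.8°] uniform, h=10: full span → s += 10 → s = 11.0000
seg 5 [206.8°–360°] cycloidal, h=7: θ=293.4° here. β=86.6, B=153.2. 7·(0.5653 − sin(2π·0.5653)/(2π)) = 4.4011 → s = 15.4011
radial distance = base radius + s = 19 + 15.4011 = 34.4011

34.4011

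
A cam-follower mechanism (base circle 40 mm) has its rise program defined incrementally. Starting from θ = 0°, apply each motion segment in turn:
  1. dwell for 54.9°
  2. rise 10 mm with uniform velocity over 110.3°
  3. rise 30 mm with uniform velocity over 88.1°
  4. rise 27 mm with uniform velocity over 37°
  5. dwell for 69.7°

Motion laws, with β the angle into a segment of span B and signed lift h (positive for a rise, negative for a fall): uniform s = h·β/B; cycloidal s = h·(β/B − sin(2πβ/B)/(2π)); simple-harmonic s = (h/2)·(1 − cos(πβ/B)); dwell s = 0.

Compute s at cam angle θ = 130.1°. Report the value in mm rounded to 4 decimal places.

seg 1 [0°–54.9°] dwell: s stays 0.0000
seg 2 [54.9°–165.2°] uniform, h=10: θ=130.1° here. β=75.2, B=110.3. 10·75.2/110.3 = 6.8178 → s = 6.8178

6.8178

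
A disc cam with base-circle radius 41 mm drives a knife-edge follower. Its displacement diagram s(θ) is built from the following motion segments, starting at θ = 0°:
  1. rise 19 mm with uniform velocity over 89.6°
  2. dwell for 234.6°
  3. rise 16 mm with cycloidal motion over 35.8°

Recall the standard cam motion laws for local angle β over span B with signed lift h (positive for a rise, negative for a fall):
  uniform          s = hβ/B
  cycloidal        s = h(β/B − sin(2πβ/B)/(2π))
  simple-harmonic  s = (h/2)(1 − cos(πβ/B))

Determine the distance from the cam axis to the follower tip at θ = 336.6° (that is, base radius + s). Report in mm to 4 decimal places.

seg 1 [0°–89.6°] uniform, h=19: full span → s += 19 → s = 19.0000
seg 2 [89.6°–324.2°] dwell: s stays 19.0000
seg 3 [324.2°–360°] cycloidal, h=16: θ=336.6° here. β=12.4, B=35.8. 16·(0.3464 − sin(2π·0.3464)/(2π)) = 3.4481 → s = 22.4481
radial distance = base radius + s = 41 + 22.4481 = 63.4481

63.4481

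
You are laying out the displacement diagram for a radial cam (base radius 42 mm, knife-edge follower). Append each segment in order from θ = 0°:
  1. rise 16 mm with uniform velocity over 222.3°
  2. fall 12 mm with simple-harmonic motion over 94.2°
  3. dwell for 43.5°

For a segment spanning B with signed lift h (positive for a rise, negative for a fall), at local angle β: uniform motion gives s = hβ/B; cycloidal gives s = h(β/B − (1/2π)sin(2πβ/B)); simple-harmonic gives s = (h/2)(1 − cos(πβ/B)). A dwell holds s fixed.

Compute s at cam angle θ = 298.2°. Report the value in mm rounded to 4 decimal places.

seg 1 [0°–222.3°] uniform, h=16: full span → s += 16 → s = 16.0000
seg 2 [222.3°–316.5°] simple-harmonic, h=-12: θ=298.2° here. β=75.9, B=94.2. -12/2·(1 − cos(π·0.8057)) = -10.9168 → s = 5.0832

5.0832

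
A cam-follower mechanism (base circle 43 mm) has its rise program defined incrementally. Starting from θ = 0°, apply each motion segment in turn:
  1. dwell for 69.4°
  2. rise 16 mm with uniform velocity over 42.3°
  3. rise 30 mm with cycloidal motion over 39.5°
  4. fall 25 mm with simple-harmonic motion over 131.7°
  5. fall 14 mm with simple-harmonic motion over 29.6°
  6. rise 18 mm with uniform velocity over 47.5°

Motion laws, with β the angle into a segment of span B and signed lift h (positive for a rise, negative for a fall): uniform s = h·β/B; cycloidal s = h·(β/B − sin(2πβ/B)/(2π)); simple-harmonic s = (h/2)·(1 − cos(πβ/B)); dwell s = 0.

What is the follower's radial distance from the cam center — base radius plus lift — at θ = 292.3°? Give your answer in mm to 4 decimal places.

seg 1 [0°–69.4°] dwell: s stays 0.0000
seg 2 [69.4°–111.7°] uniform, h=16: full span → s += 16 → s = 16.0000
seg 3 [111.7°–151.2°] cycloidal, h=30: full span → s += 30 → s = 46.0000
seg 4 [151.2°–282.9°] simple-harmonic, h=-25: full span → s += -25 → s = 21.0000
seg 5 [282.9°–312.5°] simple-harmonic, h=-14: θ=292.3° here. β=9.4, B=29.6. -14/2·(1 − cos(π·0.3176)) = -3.2042 → s = 17.7958
radial distance = base radius + s = 43 + 17.7958 = 60.7958

60.7958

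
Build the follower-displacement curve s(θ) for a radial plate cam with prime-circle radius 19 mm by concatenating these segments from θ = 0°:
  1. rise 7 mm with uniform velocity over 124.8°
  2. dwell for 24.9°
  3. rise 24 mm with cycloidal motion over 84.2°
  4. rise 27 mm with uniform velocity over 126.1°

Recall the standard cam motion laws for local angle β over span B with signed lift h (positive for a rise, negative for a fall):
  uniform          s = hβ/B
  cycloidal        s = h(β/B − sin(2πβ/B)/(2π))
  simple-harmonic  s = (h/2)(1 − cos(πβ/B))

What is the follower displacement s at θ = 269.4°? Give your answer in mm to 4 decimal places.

seg 1 [0°–124.8°] uniform, h=7: full span → s += 7 → s = 7.0000
seg 2 [124.8°–149.7°] dwell: s stays 7.0000
seg 3 [149.7°–233.9°] cycloidal, h=24: full span → s += 24 → s = 31.0000
seg 4 [233.9°–360°] uniform, h=27: θ=269.4° here. β=35.5, B=126.1. 27·35.5/126.1 = 7.6011 → s = 38.6011

38.6011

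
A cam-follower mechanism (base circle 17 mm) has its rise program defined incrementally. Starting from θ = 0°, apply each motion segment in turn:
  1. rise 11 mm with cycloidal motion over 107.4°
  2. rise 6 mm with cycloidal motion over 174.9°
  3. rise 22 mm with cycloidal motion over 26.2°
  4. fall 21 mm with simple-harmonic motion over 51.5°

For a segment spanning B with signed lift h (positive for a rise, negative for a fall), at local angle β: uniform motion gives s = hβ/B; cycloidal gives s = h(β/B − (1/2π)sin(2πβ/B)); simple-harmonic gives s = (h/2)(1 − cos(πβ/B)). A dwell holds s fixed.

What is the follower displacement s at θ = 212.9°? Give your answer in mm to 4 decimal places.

seg 1 [0°–107.4°] cycloidal, h=11: full span → s += 11 → s = 11.0000
seg 2 [107.4°–282.3°] cycloidal, h=6: θ=212.9° here. β=105.5, B=174.9. 6·(0.6032 − sin(2π·0.6032)/(2π)) = 4.1959 → s = 15.1959

15.1959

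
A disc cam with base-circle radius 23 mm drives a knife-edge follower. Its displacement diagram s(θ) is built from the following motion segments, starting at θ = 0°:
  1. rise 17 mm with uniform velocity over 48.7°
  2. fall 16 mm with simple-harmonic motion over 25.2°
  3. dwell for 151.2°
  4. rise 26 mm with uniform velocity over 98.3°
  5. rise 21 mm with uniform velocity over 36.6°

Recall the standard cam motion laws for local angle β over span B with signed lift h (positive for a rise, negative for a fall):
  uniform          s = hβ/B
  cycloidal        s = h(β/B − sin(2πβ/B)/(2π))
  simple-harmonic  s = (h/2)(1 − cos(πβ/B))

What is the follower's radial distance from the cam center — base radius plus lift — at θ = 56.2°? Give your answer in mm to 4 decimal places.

seg 1 [0°–48.7°] uniform, h=17: full span → s += 17 → s = 17.0000
seg 2 [48.7°–73.9°] simple-harmonic, h=-16: θ=56.2° here. β=7.5, B=25.2. -16/2·(1 − cos(π·0.2976)) = -3.2494 → s = 13.7506
radial distance = base radius + s = 23 + 13.7506 = 36.7506

36.7506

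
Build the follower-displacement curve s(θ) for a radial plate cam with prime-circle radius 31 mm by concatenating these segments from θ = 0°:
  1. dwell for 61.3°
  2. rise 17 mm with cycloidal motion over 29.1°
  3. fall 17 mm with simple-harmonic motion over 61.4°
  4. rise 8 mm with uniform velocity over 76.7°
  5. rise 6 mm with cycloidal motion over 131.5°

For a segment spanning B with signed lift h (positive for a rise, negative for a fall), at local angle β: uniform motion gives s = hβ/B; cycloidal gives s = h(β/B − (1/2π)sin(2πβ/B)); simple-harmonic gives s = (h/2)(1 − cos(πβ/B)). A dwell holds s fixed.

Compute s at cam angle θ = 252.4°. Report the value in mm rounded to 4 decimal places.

seg 1 [0°–61.3°] dwell: s stays 0.0000
seg 2 [61.3°–90.4°] cycloidal, h=17: full span → s += 17 → s = 17.0000
seg 3 [90.4°–151.8°] simple-harmonic, h=-17: full span → s += -17 → s = 0.0000
seg 4 [151.8°–228.5°] uniform, h=8: full span → s += 8 → s = 8.0000
seg 5 [228.5°–360°] cycloidal, h=6: θ=252.4° here. β=23.9, B=131.5. 6·(0.1817 − sin(2π·0.1817)/(2π)) = 0.2220 → s = 8.2220

8.2220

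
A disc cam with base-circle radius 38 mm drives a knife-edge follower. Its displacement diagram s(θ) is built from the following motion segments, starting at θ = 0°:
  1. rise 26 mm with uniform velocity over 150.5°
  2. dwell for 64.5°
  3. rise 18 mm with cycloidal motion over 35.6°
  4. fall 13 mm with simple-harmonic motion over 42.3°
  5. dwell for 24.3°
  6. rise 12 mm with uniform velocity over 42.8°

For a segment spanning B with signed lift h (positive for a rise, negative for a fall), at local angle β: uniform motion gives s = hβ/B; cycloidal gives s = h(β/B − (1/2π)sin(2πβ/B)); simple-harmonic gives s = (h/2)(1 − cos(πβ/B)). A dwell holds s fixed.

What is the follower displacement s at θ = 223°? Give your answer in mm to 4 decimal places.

seg 1 [0°–150.5°] uniform, h=26: full span → s += 26 → s = 26.0000
seg 2 [150.5°–215°] dwell: s stays 26.0000
seg 3 [215°–250.6°] cycloidal, h=18: θ=223° here. β=8, B=35.6. 18·(0.2247 − sin(2π·0.2247)/(2π)) = 1.2162 → s = 27.2162

27.2162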